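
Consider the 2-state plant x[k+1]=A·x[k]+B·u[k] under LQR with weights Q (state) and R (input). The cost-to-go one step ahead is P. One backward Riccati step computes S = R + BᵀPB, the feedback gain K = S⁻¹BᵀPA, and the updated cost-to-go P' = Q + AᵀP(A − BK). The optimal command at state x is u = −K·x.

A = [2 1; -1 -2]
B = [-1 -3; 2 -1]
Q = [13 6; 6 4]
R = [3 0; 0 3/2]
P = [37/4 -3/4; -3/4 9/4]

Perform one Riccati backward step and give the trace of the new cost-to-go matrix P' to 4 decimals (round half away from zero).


BᵀP = [-10.7500 5.2500; -27.0000 0.0000]
S = R + BᵀPB = [3 0; 0 3/2] + [21.2500 27.0000; 27.0000 81.0000] = [24.2500 27.0000; 27.0000 82.5000]
BᵀPA = [-26.7500 -21.2500; -54.0000 -27.0000]
K = S⁻¹·BᵀPA = [-0.5889 -0.8054; -0.4618 -0.0637]
A−BK = [0.0257 0.0035; -0.2840 -0.4530]
AᵀP(A−BK) = [1.5588 1.7667; 1.7667 2.4161]
P' = Q + AᵀP(A−BK) = [14.5588 7.7667; 7.7667 6.4161]
tr(P') = 20.9749

20.9749


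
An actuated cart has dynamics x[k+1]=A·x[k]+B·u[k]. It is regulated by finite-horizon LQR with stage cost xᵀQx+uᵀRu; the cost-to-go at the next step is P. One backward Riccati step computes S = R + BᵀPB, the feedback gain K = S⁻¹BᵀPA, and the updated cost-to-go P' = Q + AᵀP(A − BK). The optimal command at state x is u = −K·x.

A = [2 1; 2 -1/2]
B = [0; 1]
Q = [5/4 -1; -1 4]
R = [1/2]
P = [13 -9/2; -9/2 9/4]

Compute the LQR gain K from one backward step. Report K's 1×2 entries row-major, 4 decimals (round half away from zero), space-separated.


BᵀP = [-4.5000 2.2500]
S = R + BᵀPB = [1/2] + [2.2500] = [2.7500]
BᵀPA = [-4.5000 -5.6250]
K = S⁻¹·BᵀPA = [-1.6364 -2.0455]
A−BK = [2.0000 1.0000; 3.6364 1.5455]
AᵀP(A−BK) = [17.6364 10.0455; 10.0455 6.5568]
P' = Q + AᵀP(A−BK) = [18.8864 9.0455; 9.0455 10.5568]
tr(P') = 29.4432

-1.6364 -2.0455


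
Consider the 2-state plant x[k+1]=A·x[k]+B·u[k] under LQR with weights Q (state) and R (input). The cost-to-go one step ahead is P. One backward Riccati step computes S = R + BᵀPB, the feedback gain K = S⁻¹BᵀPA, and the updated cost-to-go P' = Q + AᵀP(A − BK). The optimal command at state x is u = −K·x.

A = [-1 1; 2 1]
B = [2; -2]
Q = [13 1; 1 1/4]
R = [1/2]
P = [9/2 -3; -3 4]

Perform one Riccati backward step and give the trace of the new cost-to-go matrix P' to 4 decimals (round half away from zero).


16.6261

BᵀP = [15.0000 -14.0000]
S = R + BᵀPB = [1/2] + [58.0000] = [58.5000]
BᵀPA = [-43.0000 1.0000]
K = S⁻¹·BᵀPA = [-0.7350 0.0171]
A−BK = [0.4701 0.9658; 0.5299 1.0342]
AᵀP(A−BK) = [0.8932 1.2350; 1.2350 2.4829]
P' = Q + AᵀP(A−BK) = [13.8932 2.2350; 2.2350 2.7329]
tr(P') = 16.6261


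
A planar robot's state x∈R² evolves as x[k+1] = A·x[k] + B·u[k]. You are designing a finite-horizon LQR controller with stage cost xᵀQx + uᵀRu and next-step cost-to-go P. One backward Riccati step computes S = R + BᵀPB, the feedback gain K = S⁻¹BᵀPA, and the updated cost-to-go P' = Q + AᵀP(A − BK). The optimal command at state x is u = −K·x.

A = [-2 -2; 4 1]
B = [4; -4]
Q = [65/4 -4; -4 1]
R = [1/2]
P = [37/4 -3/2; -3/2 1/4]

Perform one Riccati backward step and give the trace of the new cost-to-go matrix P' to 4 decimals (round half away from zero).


17.5449

BᵀP = [43.0000 -7.0000]
S = R + BᵀPB = [1/2] + [200.0000] = [200.5000]
BᵀPA = [-114.0000 -93.0000]
K = S⁻¹·BᵀPA = [-0.5686 -0.4638]
A−BK = [0.2743 -0.1446; 1.7257 -0.8554]
AᵀP(A−BK) = [0.1820 0.1222; 0.1222 0.1128]
P' = Q + AᵀP(A−BK) = [16.4320 -3.8778; -3.8778 1.1128]
tr(P') = 17.5449


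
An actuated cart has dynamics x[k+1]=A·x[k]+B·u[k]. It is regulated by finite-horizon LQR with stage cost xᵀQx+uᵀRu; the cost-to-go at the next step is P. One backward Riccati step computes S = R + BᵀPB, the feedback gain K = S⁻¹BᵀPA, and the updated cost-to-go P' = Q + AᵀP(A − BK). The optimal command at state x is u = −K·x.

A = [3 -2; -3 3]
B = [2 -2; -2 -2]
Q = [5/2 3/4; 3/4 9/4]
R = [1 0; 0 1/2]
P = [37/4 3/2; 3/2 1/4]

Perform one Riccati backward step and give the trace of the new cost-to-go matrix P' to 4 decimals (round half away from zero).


BᵀP = [15.5000 2.5000; -21.5000 -3.5000]
S = R + BᵀPB = [1 0; 0 1/2] + [26.0000 -36.0000; -36.0000 50.0000] = [27.0000 -36.0000; -36.0000 50.5000]
BᵀPA = [39.0000 -23.5000; -54.0000 32.5000]
K = S⁻¹·BᵀPA = [0.3778 -0.2481; -0.8000 0.4667]
A−BK = [0.6444 -0.5704; -3.8444 3.4370]
AᵀP(A−BK) = [0.5667 -0.3722; -0.3722 0.2519]
P' = Q + AᵀP(A−BK) = [3.0667 0.3778; 0.3778 2.5019]
tr(P') = 5.5685

5.5685


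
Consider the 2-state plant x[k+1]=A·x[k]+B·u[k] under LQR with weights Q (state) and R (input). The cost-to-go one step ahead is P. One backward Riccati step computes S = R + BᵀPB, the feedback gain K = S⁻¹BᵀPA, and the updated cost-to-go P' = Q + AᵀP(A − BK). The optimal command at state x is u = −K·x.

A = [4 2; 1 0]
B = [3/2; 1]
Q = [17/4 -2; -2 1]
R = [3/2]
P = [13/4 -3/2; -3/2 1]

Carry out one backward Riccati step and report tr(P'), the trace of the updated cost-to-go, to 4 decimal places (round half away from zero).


22.4265

BᵀP = [3.3750 -1.2500]
S = R + BᵀPB = [3/2] + [3.8125] = [5.3125]
BᵀPA = [12.2500 6.7500]
K = S⁻¹·BᵀPA = [2.3059 1.2706]
A−BK = [0.5412 0.0941; -1.3059 -1.2706]
AᵀP(A−BK) = [12.7529 7.4353; 7.4353 4.4235]
P' = Q + AᵀP(A−BK) = [17.0029 5.4353; 5.4353 5.4235]
tr(P') = 22.4265


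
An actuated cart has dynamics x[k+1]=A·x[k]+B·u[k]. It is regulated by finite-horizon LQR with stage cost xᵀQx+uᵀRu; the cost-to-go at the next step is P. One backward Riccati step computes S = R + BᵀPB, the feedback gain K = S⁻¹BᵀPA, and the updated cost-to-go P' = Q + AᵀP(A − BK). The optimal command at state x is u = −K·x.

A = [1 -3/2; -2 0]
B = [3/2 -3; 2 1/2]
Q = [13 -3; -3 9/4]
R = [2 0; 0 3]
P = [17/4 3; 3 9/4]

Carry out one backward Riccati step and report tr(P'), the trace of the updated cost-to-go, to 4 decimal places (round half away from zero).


BᵀP = [12.3750 9.0000; -11.2500 -7.8750]
S = R + BᵀPB = [2 0; 0 3] + [36.5625 -32.6250; -32.6250 29.8125] = [38.5625 -32.6250; -32.6250 32.8125]
BᵀPA = [-5.6250 -18.5625; 4.5000 16.8750]
K = S⁻¹·BᵀPA = [-0.1879 -0.2913; -0.0497 0.2246]
A−BK = [1.1328 -0.3891; -1.5993 0.4703]
AᵀP(A−BK) = [0.4166 -0.0245; -0.0245 0.3643]
P' = Q + AᵀP(A−BK) = [13.4166 -3.0245; -3.0245 2.6143]
tr(P') = 16.0309

16.0309


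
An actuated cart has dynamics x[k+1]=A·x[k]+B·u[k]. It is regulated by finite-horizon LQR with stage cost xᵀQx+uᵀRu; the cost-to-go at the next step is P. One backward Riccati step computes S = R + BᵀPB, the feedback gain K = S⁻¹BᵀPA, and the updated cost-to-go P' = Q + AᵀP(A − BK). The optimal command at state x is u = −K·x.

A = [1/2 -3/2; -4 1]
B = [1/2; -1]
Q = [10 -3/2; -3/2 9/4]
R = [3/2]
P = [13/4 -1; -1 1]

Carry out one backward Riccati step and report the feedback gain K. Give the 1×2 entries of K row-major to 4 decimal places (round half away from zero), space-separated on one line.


1.6957 -1.2609

BᵀP = [2.6250 -1.5000]
S = R + BᵀPB = [3/2] + [2.8125] = [4.3125]
BᵀPA = [7.3125 -5.4375]
K = S⁻¹·BᵀPA = [1.6957 -1.2609]
A−BK = [-0.3478 -0.8696; -2.3043 -0.2609]
AᵀP(A−BK) = [8.4130 -3.7174; -3.7174 4.4565]
P' = Q + AᵀP(A−BK) = [18.4130 -5.2174; -5.2174 6.7065]
tr(P') = 25.1196


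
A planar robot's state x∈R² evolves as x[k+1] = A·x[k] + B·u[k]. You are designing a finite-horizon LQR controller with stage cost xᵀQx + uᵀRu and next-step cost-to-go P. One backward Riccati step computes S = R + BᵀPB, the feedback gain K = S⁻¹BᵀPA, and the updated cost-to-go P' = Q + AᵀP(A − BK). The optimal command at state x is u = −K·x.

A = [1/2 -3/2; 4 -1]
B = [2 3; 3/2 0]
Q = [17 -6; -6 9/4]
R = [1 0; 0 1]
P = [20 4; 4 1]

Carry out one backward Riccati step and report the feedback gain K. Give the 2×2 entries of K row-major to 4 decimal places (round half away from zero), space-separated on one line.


0.7522 -0.3598 -0.1426 -0.2892

BᵀP = [46.0000 9.5000; 60.0000 12.0000]
S = R + BᵀPB = [1 0; 0 1] + [106.2500 138.0000; 138.0000 180.0000] = [107.2500 138.0000; 138.0000 181.0000]
BᵀPA = [61.0000 -78.5000; 78.0000 -102.0000]
K = S⁻¹·BᵀPA = [0.7522 -0.3598; -0.1426 -0.2892]
A−BK = [-0.5767 0.0872; 2.8717 -0.4603]
AᵀP(A−BK) = [2.2356 -0.4936; -0.4936 0.2559]
P' = Q + AᵀP(A−BK) = [19.2356 -6.4936; -6.4936 2.5059]
tr(P') = 21.7415


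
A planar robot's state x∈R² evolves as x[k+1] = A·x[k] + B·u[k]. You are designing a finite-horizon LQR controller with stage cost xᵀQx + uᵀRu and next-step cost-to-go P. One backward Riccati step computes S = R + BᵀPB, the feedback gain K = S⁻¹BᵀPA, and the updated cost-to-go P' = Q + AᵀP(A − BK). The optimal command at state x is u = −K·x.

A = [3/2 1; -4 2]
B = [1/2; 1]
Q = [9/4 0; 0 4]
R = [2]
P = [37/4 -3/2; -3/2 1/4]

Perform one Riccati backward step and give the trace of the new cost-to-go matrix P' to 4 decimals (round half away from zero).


BᵀP = [3.1250 -0.5000]
S = R + BᵀPB = [2] + [1.0625] = [3.0625]
BᵀPA = [6.6875 2.1250]
K = S⁻¹·BᵀPA = [2.1837 0.6939]
A−BK = [0.4082 0.6531; -6.1837 1.3061]
AᵀP(A−BK) = [28.2092 8.7347; 8.7347 2.7755]
P' = Q + AᵀP(A−BK) = [30.4592 8.7347; 8.7347 6.7755]
tr(P') = 37.2347

37.2347


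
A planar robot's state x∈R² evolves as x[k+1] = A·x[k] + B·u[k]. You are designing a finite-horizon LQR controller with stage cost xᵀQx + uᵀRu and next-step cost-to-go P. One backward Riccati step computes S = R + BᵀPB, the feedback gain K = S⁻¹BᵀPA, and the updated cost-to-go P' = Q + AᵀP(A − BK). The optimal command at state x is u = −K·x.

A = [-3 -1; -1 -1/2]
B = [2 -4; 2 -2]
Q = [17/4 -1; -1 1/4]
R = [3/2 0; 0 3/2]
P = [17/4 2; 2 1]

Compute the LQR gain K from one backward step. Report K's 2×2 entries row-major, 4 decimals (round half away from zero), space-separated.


BᵀP = [12.5000 6.0000; -21.0000 -10.0000]
S = R + BᵀPB = [3/2 0; 0 3/2] + [37.0000 -62.0000; -62.0000 104.0000] = [38.5000 -62.0000; -62.0000 105.5000]
BᵀPA = [-43.5000 -15.5000; 73.0000 26.0000]
K = S⁻¹·BᵀPA = [-0.2905 -0.1068; 0.5212 0.1837]
A−BK = [-0.3341 -0.0517; 0.6234 0.0809]
AᵀP(A−BK) = [0.5640 0.1955; 0.1955 0.0689]
P' = Q + AᵀP(A−BK) = [4.8140 -0.8045; -0.8045 0.3189]
tr(P') = 5.1329

-0.2905 -0.1068 0.5212 0.1837


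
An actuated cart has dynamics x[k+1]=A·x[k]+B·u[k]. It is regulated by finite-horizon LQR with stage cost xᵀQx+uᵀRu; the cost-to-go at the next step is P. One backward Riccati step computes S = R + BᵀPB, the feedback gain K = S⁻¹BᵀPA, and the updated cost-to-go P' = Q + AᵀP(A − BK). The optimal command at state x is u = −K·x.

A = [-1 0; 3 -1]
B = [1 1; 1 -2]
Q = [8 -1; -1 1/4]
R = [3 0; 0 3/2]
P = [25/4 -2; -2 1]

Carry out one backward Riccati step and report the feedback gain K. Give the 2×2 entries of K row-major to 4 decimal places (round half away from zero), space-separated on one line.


BᵀP = [4.2500 -1.0000; 10.2500 -4.0000]
S = R + BᵀPB = [3 0; 0 3/2] + [3.2500 6.2500; 6.2500 18.2500] = [6.2500 6.2500; 6.2500 19.7500]
BᵀPA = [-7.2500 1.0000; -22.2500 4.0000]
K = S⁻¹·BᵀPA = [-0.0489 -0.0622; -1.1111 0.2222]
A−BK = [0.1600 -0.1600; 0.8267 -0.4933]
AᵀP(A−BK) = [2.1733 -0.5067; -0.5067 0.1733]
P' = Q + AᵀP(A−BK) = [10.1733 -1.5067; -1.5067 0.4233]
tr(P') = 10.5967

-0.0489 -0.0622 -1.1111 0.2222


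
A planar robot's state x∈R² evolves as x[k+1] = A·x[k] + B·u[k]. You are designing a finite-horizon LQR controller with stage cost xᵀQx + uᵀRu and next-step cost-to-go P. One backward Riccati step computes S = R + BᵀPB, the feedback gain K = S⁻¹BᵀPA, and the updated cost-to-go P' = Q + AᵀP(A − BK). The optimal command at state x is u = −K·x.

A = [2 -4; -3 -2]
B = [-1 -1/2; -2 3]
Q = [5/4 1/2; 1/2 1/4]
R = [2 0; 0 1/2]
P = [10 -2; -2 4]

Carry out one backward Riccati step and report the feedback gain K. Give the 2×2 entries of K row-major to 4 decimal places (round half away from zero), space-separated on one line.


-0.9556 2.8000 -1.6741 1.3333

BᵀP = [-6.0000 -6.0000; -11.0000 13.0000]
S = R + BᵀPB = [2 0; 0 1/2] + [18.0000 -15.0000; -15.0000 44.5000] = [20.0000 -15.0000; -15.0000 45.0000]
BᵀPA = [6.0000 36.0000; -61.0000 18.0000]
K = S⁻¹·BᵀPA = [-0.9556 2.8000; -1.6741 1.3333]
A−BK = [0.2074 -0.5333; 0.1111 -0.4000]
AᵀP(A−BK) = [3.6148 -7.4667; -7.4667 19.2000]
P' = Q + AᵀP(A−BK) = [4.8648 -6.9667; -6.9667 19.4500]
tr(P') = 24.3148


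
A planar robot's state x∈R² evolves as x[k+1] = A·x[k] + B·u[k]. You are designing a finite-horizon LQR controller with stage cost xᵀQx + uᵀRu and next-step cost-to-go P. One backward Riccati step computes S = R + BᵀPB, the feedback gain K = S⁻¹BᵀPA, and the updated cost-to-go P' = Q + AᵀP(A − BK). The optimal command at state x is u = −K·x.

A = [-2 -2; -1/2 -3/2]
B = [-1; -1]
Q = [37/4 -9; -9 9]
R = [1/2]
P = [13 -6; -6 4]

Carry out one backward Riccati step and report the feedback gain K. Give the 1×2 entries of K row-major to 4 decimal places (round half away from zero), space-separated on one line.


BᵀP = [-7.0000 2.0000]
S = R + BᵀPB = [1/2] + [5.0000] = [5.5000]
BᵀPA = [13.0000 11.0000]
K = S⁻¹·BᵀPA = [2.3636 2.0000]
A−BK = [0.3636 0.0000; 1.8636 0.5000]
AᵀP(A−BK) = [10.2727 5.0000; 5.0000 3.0000]
P' = Q + AᵀP(A−BK) = [19.5227 -4.0000; -4.0000 12.0000]
tr(P') = 31.5227

2.3636 2.0000


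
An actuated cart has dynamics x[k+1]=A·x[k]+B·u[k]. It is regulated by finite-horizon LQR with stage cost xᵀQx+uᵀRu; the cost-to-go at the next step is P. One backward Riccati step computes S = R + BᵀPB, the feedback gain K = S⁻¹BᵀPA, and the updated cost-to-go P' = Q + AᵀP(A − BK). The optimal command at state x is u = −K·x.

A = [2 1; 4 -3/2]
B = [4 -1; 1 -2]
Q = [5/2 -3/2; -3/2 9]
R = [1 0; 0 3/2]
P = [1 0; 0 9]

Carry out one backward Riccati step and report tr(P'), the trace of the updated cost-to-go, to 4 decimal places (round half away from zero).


BᵀP = [4.0000 9.0000; -1.0000 -18.0000]
S = R + BᵀPB = [1 0; 0 3/2] + [25.0000 -22.0000; -22.0000 37.0000] = [26.0000 -22.0000; -22.0000 38.5000]
BᵀPA = [44.0000 -9.5000; -74.0000 26.0000]
K = S⁻¹·BᵀPA = [0.1277 0.3989; -1.8491 0.9033]
A−BK = [-0.3598 0.3075; 0.1741 -0.0924]
AᵀP(A−BK) = [5.5474 -2.7099; -2.7099 1.5544]
P' = Q + AᵀP(A−BK) = [8.0474 -4.2099; -4.2099 10.5544]
tr(P') = 18.6018

18.6018


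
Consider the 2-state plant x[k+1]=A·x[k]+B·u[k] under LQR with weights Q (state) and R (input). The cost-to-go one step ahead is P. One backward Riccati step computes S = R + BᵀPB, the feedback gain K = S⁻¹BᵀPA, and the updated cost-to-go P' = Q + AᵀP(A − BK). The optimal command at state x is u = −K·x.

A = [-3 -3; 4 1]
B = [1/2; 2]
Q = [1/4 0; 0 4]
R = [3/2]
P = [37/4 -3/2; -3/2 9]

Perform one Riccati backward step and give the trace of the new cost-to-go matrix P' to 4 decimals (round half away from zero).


BᵀP = [1.6250 17.2500]
S = R + BᵀPB = [3/2] + [35.3125] = [36.8125]
BᵀPA = [64.1250 12.3750]
K = S⁻¹·BᵀPA = [1.7419 0.3362]
A−BK = [-3.8710 -3.1681; 0.5161 0.3277]
AᵀP(A−BK) = [151.5484 120.1935; 120.1935 97.0900]
P' = Q + AᵀP(A−BK) = [151.7984 120.1935; 120.1935 101.0900]
tr(P') = 252.8884

252.8884


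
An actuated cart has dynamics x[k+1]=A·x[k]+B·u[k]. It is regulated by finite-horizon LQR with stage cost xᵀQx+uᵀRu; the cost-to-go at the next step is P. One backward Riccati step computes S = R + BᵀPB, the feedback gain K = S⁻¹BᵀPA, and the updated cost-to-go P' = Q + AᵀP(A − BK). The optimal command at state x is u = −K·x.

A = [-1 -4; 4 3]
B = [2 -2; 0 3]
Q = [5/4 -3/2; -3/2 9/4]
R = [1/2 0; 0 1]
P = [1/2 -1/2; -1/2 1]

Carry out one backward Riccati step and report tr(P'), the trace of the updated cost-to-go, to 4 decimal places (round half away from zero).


6.3688

BᵀP = [1.0000 -1.0000; -2.5000 4.0000]
S = R + BᵀPB = [1/2 0; 0 1] + [2.0000 -5.0000; -5.0000 17.0000] = [2.5000 -5.0000; -5.0000 18.0000]
BᵀPA = [-5.0000 -7.0000; 18.5000 22.0000]
K = S⁻¹·BᵀPA = [0.1250 -0.8000; 1.0625 1.0000]
A−BK = [0.8750 -0.4000; 0.8125 0.0000]
AᵀP(A−BK) = [1.4688 1.0000; 1.0000 1.4000]
P' = Q + AᵀP(A−BK) = [2.7188 -0.5000; -0.5000 3.6500]
tr(P') = 6.3688


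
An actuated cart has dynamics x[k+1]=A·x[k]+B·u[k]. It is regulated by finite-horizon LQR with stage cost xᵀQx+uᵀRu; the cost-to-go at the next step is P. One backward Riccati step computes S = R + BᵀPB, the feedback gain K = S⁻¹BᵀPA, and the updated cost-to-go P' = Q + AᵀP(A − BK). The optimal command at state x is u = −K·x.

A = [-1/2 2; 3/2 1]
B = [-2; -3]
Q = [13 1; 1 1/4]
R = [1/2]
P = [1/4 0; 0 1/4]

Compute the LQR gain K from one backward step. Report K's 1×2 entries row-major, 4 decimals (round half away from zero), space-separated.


BᵀP = [-0.5000 -0.7500]
S = R + BᵀPB = [1/2] + [3.2500] = [3.7500]
BᵀPA = [-0.8750 -1.7500]
K = S⁻¹·BᵀPA = [-0.2333 -0.4667]
A−BK = [-0.9667 1.0667; 0.8000 -0.4000]
AᵀP(A−BK) = [0.4208 -0.2833; -0.2833 0.4333]
P' = Q + AᵀP(A−BK) = [13.4208 0.7167; 0.7167 0.6833]
tr(P') = 14.1042

-0.2333 -0.4667


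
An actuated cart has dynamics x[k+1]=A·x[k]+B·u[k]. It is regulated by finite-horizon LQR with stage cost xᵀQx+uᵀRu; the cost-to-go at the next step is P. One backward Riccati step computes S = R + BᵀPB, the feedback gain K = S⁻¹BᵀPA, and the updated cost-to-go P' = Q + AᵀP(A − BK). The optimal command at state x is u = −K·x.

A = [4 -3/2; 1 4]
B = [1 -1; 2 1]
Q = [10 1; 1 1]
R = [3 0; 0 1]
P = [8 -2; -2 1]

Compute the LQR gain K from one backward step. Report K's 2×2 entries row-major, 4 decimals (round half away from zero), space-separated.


0.9268 0.2927 -2.3780 2.0122

BᵀP = [4.0000 0.0000; -10.0000 3.0000]
S = R + BᵀPB = [3 0; 0 1] + [4.0000 -4.0000; -4.0000 13.0000] = [7.0000 -4.0000; -4.0000 14.0000]
BᵀPA = [16.0000 -6.0000; -37.0000 27.0000]
K = S⁻¹·BᵀPA = [0.9268 0.2927; -2.3780 2.0122]
A−BK = [0.6951 0.2195; 1.5244 1.4024]
AᵀP(A−BK) = [10.1829 -3.2317; -3.2317 5.4268]
P' = Q + AᵀP(A−BK) = [20.1829 -2.2317; -2.2317 6.4268]
tr(P') = 26.6098


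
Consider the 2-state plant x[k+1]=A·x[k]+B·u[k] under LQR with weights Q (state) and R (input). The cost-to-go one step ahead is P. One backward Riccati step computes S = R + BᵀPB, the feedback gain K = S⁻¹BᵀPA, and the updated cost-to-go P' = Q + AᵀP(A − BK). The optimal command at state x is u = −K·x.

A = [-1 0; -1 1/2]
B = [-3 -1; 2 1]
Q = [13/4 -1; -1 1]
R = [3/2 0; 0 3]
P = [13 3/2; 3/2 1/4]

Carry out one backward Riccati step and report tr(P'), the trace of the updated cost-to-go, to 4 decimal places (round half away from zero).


BᵀP = [-36.0000 -4.0000; -11.5000 -1.2500]
S = R + BᵀPB = [3/2 0; 0 3] + [100.0000 32.0000; 32.0000 10.2500] = [101.5000 32.0000; 32.0000 13.2500]
BᵀPA = [40.0000 -2.0000; 12.7500 -0.6250]
K = S⁻¹·BᵀPA = [0.3802 -0.0203; 0.0440 0.0018]
A−BK = [0.1847 -0.0590; -1.8044 0.5388]
AᵀP(A−BK) = [0.4803 -0.0871; -0.0871 0.0231]
P' = Q + AᵀP(A−BK) = [3.7303 -1.0871; -1.0871 1.0231]
tr(P') = 4.7534

4.7534


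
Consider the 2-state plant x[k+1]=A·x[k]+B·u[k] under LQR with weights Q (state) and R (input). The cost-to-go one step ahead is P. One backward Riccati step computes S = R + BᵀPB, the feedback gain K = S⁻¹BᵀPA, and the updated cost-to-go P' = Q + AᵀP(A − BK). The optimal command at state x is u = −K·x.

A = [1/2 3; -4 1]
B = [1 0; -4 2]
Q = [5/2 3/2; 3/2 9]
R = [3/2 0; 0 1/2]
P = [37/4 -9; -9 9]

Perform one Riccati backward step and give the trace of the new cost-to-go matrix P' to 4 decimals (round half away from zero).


BᵀP = [45.2500 -45.0000; -18.0000 18.0000]
S = R + BᵀPB = [3/2 0; 0 1/2] + [225.2500 -90.0000; -90.0000 36.0000] = [226.7500 -90.0000; -90.0000 36.5000]
BᵀPA = [202.6250 90.7500; -81.0000 -36.0000]
K = S⁻¹·BᵀPA = [0.5999 0.4103; -0.7399 0.0255]
A−BK = [-0.0999 2.5897; -0.1205 2.5904]
AᵀP(A−BK) = [0.8199 0.2950; 0.2950 1.9295]
P' = Q + AᵀP(A−BK) = [3.3199 1.7950; 1.7950 10.9295]
tr(P') = 14.2494

14.2494


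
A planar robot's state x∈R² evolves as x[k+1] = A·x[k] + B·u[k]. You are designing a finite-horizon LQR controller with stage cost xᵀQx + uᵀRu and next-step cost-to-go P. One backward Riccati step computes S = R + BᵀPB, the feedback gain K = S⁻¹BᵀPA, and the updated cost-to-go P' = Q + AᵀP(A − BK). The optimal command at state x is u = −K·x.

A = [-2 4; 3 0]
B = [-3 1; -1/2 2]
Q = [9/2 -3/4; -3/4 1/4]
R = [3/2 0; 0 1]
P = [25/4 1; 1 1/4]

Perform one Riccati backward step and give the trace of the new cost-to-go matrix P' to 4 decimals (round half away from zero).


8.1999

BᵀP = [-19.2500 -3.1250; 8.2500 1.5000]
S = R + BᵀPB = [3/2 0; 0 1] + [59.3125 -25.5000; -25.5000 11.2500] = [60.8125 -25.5000; -25.5000 12.2500]
BᵀPA = [29.1250 -77.0000; -12.0000 33.0000]
K = S⁻¹·BᵀPA = [0.5362 -1.0744; 0.1366 0.4574]
A−BK = [-0.5280 0.3194; 2.9949 -1.4519]
AᵀP(A−BK) = [1.2721 -1.2196; -1.2196 2.1779]
P' = Q + AᵀP(A−BK) = [5.7721 -1.9696; -1.9696 2.4279]
tr(P') = 8.1999


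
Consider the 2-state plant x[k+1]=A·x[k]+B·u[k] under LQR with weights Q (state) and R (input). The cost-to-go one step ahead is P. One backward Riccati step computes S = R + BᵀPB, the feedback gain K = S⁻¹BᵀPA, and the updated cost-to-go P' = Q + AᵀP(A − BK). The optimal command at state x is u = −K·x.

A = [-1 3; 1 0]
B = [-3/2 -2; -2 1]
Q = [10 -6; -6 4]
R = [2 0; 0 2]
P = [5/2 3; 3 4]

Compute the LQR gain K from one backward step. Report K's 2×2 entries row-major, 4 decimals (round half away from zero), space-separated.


BᵀP = [-9.7500 -12.5000; -2.0000 -2.0000]
S = R + BᵀPB = [2 0; 0 2] + [39.6250 7.0000; 7.0000 2.0000] = [41.6250 7.0000; 7.0000 4.0000]
BᵀPA = [-2.7500 -29.2500; 0.0000 -6.0000]
K = S⁻¹·BᵀPA = [-0.0936 -0.6383; 0.1638 -0.3830]
A−BK = [-0.8128 1.2766; 0.6489 -0.8936]
AᵀP(A−BK) = [0.2426 -0.2553; -0.2553 1.5319]
P' = Q + AᵀP(A−BK) = [10.2426 -6.2553; -6.2553 5.5319]
tr(P') = 15.7745

-0.0936 -0.6383 0.1638 -0.3830


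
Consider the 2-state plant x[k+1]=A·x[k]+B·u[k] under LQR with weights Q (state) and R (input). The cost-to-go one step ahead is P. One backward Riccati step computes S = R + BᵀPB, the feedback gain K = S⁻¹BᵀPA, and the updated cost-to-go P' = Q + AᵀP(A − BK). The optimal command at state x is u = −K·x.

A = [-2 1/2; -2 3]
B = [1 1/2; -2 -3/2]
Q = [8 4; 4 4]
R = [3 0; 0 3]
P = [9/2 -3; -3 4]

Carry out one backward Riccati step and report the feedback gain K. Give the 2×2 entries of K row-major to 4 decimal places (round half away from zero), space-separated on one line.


-0.0983 -0.4791 0.2064 -0.4939

BᵀP = [10.5000 -11.0000; 6.7500 -7.5000]
S = R + BᵀPB = [3 0; 0 3] + [32.5000 21.7500; 21.7500 14.6250] = [35.5000 21.7500; 21.7500 17.6250]
BᵀPA = [1.0000 -27.7500; 1.5000 -19.1250]
K = S⁻¹·BᵀPA = [-0.0983 -0.4791; 0.2064 -0.4939]
A−BK = [-2.0049 1.2260; -1.8870 1.3010]
AᵀP(A−BK) = [9.7887 -6.2801; -6.2801 5.3845]
P' = Q + AᵀP(A−BK) = [17.7887 -2.2801; -2.2801 9.3845]
tr(P') = 27.1732


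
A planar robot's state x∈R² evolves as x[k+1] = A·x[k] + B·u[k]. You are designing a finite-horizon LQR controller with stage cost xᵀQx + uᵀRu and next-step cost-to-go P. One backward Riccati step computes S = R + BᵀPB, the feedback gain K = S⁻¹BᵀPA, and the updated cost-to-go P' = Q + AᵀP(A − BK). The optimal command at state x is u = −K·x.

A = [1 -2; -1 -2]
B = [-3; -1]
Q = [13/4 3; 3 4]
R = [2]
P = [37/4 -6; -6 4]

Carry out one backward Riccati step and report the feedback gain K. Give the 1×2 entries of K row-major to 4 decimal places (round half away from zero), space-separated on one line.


BᵀP = [-21.7500 14.0000]
S = R + BᵀPB = [2] + [51.2500] = [53.2500]
BᵀPA = [-35.7500 15.5000]
K = S⁻¹·BᵀPA = [-0.6714 0.2911]
A−BK = [-1.0141 -1.1268; -1.6714 -1.7089]
AᵀP(A−BK) = [1.2488 -0.0939; -0.0939 0.4883]
P' = Q + AᵀP(A−BK) = [4.4988 2.9061; 2.9061 4.4883]
tr(P') = 8.9871

-0.6714 0.2911


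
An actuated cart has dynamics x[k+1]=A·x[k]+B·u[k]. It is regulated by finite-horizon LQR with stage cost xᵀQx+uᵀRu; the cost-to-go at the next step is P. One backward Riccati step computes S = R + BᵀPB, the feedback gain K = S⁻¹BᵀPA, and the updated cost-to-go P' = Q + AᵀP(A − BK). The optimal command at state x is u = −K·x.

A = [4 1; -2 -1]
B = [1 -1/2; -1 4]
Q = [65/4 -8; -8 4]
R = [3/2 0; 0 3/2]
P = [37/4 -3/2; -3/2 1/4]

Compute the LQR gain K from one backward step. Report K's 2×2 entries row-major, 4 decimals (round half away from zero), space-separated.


BᵀP = [10.7500 -1.7500; -10.6250 1.7500]
S = R + BᵀPB = [3/2 0; 0 3/2] + [12.5000 -12.3750; -12.3750 12.3125] = [14.0000 -12.3750; -12.3750 13.8125]
BᵀPA = [46.5000 12.5000; -46.0000 -12.3750]
K = S⁻¹·BᵀPA = [1.8151 0.4850; -1.7041 -0.4614]
A−BK = [1.3328 0.2843; 6.6315 1.3305]
AᵀP(A−BK) = [10.2082 2.7227; 2.7227 0.7276]
P' = Q + AᵀP(A−BK) = [26.4582 -5.2773; -5.2773 4.7276]
tr(P') = 31.1857

1.8151 0.4850 -1.7041 -0.4614


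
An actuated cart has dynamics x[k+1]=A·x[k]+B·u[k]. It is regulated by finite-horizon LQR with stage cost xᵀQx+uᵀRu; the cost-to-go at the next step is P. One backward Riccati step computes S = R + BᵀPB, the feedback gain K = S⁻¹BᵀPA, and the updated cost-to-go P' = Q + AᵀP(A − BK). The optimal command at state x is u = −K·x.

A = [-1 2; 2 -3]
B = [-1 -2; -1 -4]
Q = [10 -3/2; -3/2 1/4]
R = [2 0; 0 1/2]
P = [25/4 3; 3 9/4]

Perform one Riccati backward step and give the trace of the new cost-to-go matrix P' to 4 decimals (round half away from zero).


21.3294

BᵀP = [-9.2500 -5.2500; -24.5000 -15.0000]
S = R + BᵀPB = [2 0; 0 1/2] + [14.5000 39.5000; 39.5000 109.0000] = [16.5000 39.5000; 39.5000 109.5000]
BᵀPA = [-1.2500 -2.7500; -5.5000 -4.0000]
K = S⁻¹·BᵀPA = [0.3261 -0.5806; -0.1678 0.1729]
A−BK = [-1.0096 1.7652; 1.6547 -2.8889]
AᵀP(A−BK) = [2.7344 -4.7747; -4.7747 8.3450]
P' = Q + AᵀP(A−BK) = [12.7344 -6.2747; -6.2747 8.5950]
tr(P') = 21.3294


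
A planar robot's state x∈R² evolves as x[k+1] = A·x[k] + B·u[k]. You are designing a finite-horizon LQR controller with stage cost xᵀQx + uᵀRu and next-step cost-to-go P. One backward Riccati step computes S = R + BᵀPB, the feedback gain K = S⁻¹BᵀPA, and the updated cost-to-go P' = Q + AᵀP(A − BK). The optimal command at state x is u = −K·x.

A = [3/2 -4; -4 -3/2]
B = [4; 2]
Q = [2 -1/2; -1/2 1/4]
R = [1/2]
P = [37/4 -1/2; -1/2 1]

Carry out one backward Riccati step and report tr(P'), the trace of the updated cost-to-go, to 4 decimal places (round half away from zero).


BᵀP = [36.0000 0.0000]
S = R + BᵀPB = [1/2] + [144.0000] = [144.5000]
BᵀPA = [54.0000 -144.0000]
K = S⁻¹·BᵀPA = [0.3737 -0.9965]
A−BK = [0.0052 -0.0138; -4.7474 0.4931]
AᵀP(A−BK) = [22.6326 -2.5619; -2.5619 0.7483]
P' = Q + AᵀP(A−BK) = [24.6326 -3.0619; -3.0619 0.9983]
tr(P') = 25.6308

25.6308


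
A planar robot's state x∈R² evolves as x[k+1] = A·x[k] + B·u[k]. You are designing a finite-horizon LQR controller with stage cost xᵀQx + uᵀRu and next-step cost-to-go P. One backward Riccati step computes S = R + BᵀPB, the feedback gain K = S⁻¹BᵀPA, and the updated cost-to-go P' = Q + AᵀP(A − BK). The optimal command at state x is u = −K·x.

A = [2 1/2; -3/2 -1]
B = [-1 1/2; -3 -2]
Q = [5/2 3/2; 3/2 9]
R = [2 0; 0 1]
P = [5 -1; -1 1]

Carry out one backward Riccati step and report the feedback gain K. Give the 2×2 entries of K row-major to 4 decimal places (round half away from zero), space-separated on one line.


BᵀP = [-2.0000 -2.0000; 4.5000 -2.5000]
S = R + BᵀPB = [2 0; 0 1] + [8.0000 3.0000; 3.0000 7.2500] = [10.0000 3.0000; 3.0000 8.2500]
BᵀPA = [-1.0000 1.0000; 12.7500 4.7500]
K = S⁻¹·BᵀPA = [-0.6327 -0.0816; 1.7755 0.6054]
A−BK = [0.4796 0.1156; 0.1531 -0.0340]
AᵀP(A−BK) = [4.9796 1.4490; 1.4490 0.4558]
P' = Q + AᵀP(A−BK) = [7.4796 2.9490; 2.9490 9.4558]
tr(P') = 16.9354

-0.6327 -0.0816 1.7755 0.6054


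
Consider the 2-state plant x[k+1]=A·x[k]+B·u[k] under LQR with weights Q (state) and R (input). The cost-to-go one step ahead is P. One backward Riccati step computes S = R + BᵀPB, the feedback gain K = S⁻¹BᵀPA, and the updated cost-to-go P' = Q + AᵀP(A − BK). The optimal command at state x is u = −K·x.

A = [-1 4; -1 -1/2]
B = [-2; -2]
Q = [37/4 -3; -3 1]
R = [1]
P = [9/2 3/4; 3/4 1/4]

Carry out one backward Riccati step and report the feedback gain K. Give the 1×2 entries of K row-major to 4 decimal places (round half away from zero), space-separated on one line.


BᵀP = [-10.5000 -2.0000]
S = R + BᵀPB = [1] + [25.0000] = [26.0000]
BᵀPA = [12.5000 -41.0000]
K = S⁻¹·BᵀPA = [0.4808 -1.5769]
A−BK = [-0.0385 0.8462; -0.0385 -3.6538]
AᵀP(A−BK) = [0.2404 -0.7885; -0.7885 4.4087]
P' = Q + AᵀP(A−BK) = [9.4904 -3.7885; -3.7885 5.4087]
tr(P') = 14.8990

0.4808 -1.5769


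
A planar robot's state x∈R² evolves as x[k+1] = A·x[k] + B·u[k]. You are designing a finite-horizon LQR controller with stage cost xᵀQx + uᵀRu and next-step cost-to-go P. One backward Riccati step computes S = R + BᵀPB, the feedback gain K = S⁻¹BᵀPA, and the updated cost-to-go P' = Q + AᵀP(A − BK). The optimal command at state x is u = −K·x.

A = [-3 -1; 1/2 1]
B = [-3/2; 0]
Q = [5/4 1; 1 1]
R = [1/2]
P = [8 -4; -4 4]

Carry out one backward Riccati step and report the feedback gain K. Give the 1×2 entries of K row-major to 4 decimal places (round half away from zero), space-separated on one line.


2.1081 0.9730

BᵀP = [-12.0000 6.0000]
S = R + BᵀPB = [1/2] + [18.0000] = [18.5000]
BᵀPA = [39.0000 18.0000]
K = S⁻¹·BᵀPA = [2.1081 0.9730]
A−BK = [0.1622 0.4595; 0.5000 1.0000]
AᵀP(A−BK) = [2.7838 2.0541; 2.0541 2.4865]
P' = Q + AᵀP(A−BK) = [4.0338 3.0541; 3.0541 3.4865]
tr(P') = 7.5203


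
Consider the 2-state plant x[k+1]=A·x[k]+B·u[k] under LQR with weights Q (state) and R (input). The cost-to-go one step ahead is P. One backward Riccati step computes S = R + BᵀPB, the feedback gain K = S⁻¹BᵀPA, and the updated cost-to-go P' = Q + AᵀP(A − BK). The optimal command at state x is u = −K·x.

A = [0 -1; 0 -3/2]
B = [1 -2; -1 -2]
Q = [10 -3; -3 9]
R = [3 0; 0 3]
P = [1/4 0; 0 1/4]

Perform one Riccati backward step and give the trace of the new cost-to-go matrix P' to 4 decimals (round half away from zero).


19.4955

BᵀP = [0.2500 -0.2500; -0.5000 -0.5000]
S = R + BᵀPB = [3 0; 0 3] + [0.5000 0.0000; 0.0000 2.0000] = [3.5000 0.0000; 0.0000 5.0000]
BᵀPA = [0.0000 0.1250; 0.0000 1.2500]
K = S⁻¹·BᵀPA = [0.0000 0.0357; 0.0000 0.2500]
A−BK = [0.0000 -0.5357; 0.0000 -0.9643]
AᵀP(A−BK) = [0.0000 0.0000; 0.0000 0.4955]
P' = Q + AᵀP(A−BK) = [10.0000 -3.0000; -3.0000 9.4955]
tr(P') = 19.4955


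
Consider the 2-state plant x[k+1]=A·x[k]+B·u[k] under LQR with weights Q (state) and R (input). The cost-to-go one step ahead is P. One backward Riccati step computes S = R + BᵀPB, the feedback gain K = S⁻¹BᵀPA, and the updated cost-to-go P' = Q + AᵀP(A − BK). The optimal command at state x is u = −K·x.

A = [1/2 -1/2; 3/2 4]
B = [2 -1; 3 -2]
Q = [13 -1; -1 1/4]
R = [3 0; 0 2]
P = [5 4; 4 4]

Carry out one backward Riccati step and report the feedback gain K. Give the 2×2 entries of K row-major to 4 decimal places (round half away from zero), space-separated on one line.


BᵀP = [22.0000 20.0000; -13.0000 -12.0000]
S = R + BᵀPB = [3 0; 0 2] + [104.0000 -62.0000; -62.0000 37.0000] = [107.0000 -62.0000; -62.0000 39.0000]
BᵀPA = [41.0000 69.0000; -24.5000 -41.5000]
K = S⁻¹·BᵀPA = [0.2432 0.3587; -0.2416 -0.4939]
A−BK = [-0.2280 -1.7112; 0.2872 1.9362]
AᵀP(A−BK) = [0.3602 0.9438; 0.9438 4.0046]
P' = Q + AᵀP(A−BK) = [13.3602 -0.0562; -0.0562 4.2546]
tr(P') = 17.6147

0.2432 0.3587 -0.2416 -0.4939


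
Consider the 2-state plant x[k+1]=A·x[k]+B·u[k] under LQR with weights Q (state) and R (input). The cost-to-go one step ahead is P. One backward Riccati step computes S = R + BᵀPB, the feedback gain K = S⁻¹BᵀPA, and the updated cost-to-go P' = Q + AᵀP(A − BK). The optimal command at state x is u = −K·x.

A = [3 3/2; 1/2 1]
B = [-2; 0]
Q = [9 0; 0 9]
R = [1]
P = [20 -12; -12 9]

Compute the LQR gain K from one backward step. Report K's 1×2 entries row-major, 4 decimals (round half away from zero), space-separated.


BᵀP = [-40.0000 24.0000]
S = R + BᵀPB = [1] + [80.0000] = [81.0000]
BᵀPA = [-108.0000 -36.0000]
K = S⁻¹·BᵀPA = [-1.3333 -0.4444]
A−BK = [0.3333 0.6111; 0.5000 1.0000]
AᵀP(A−BK) = [2.2500 1.5000; 1.5000 2.0000]
P' = Q + AᵀP(A−BK) = [11.2500 1.5000; 1.5000 11.0000]
tr(P') = 22.2500

-1.3333 -0.4444


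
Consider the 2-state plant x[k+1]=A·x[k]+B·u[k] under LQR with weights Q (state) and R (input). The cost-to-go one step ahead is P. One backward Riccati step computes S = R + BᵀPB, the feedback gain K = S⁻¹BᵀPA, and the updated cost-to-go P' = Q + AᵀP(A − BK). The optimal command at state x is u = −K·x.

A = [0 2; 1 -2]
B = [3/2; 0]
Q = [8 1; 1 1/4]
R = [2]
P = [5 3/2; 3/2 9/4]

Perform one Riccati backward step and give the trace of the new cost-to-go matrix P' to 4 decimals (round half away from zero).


18.7972

BᵀP = [7.5000 2.2500]
S = R + BᵀPB = [2] + [11.2500] = [13.2500]
BᵀPA = [2.2500 10.5000]
K = S⁻¹·BᵀPA = [0.1698 0.7925]
A−BK = [-0.2547 0.8113; 1.0000 -2.0000]
AᵀP(A−BK) = [1.8679 -3.2830; -3.2830 8.6792]
P' = Q + AᵀP(A−BK) = [9.8679 -2.2830; -2.2830 8.9292]
tr(P') = 18.7972


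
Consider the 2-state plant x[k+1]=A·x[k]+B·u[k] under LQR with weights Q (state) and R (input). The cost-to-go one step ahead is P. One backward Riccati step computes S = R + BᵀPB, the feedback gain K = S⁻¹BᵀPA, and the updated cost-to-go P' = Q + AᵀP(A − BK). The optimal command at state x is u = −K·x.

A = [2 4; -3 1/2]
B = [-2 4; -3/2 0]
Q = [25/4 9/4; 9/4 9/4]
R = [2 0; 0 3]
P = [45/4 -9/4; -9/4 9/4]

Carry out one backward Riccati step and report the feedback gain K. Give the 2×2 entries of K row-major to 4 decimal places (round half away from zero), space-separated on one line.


BᵀP = [-19.1250 1.1250; 45.0000 -9.0000]
S = R + BᵀPB = [2 0; 0 3] + [36.5625 -76.5000; -76.5000 180.0000] = [38.5625 -76.5000; -76.5000 183.0000]
BᵀPA = [-41.6250 -75.9375; 117.0000 175.5000]
K = S⁻¹·BᵀPA = [1.1066 -0.3908; 1.1019 0.7956]
A−BK = [-0.1946 0.0358; -1.3401 -0.0862]
AᵀP(A−BK) = [9.3852 2.0171; 2.0171 2.2496]
P' = Q + AᵀP(A−BK) = [15.6352 4.2671; 4.2671 4.4996]
tr(P') = 20.1349

1.1066 -0.3908 1.1019 0.7956


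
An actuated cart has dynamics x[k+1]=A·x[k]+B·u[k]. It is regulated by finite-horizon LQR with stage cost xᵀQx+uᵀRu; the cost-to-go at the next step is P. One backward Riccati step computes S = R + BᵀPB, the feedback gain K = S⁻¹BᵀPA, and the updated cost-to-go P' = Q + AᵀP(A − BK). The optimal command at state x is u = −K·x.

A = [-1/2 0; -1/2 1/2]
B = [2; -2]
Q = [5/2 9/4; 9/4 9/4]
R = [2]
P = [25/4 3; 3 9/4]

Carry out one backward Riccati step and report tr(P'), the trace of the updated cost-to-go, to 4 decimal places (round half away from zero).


BᵀP = [6.5000 1.5000]
S = R + BᵀPB = [2] + [10.0000] = [12.0000]
BᵀPA = [-4.0000 0.7500]
K = S⁻¹·BᵀPA = [-0.3333 0.0625]
A−BK = [0.1667 -0.1250; -1.1667 0.6250]
AᵀP(A−BK) = [2.2917 -1.0625; -1.0625 0.5156]
P' = Q + AᵀP(A−BK) = [4.7917 1.1875; 1.1875 2.7656]
tr(P') = 7.5573

7.5573


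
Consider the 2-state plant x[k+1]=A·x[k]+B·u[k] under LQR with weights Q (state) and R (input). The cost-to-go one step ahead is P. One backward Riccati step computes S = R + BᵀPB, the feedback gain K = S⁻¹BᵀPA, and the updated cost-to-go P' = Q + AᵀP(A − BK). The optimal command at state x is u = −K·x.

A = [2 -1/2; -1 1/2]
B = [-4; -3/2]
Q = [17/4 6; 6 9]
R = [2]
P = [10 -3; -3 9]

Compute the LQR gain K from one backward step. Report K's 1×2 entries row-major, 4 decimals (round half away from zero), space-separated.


-0.4752 0.1162

BᵀP = [-35.5000 -1.5000]
S = R + BᵀPB = [2] + [144.2500] = [146.2500]
BᵀPA = [-69.5000 17.0000]
K = S⁻¹·BᵀPA = [-0.4752 0.1162]
A−BK = [0.0991 -0.0350; -1.7128 0.6744]
AᵀP(A−BK) = [27.9726 -10.9214; -10.9214 4.2739]
P' = Q + AᵀP(A−BK) = [32.2226 -4.9214; -4.9214 13.2739]
tr(P') = 45.4966


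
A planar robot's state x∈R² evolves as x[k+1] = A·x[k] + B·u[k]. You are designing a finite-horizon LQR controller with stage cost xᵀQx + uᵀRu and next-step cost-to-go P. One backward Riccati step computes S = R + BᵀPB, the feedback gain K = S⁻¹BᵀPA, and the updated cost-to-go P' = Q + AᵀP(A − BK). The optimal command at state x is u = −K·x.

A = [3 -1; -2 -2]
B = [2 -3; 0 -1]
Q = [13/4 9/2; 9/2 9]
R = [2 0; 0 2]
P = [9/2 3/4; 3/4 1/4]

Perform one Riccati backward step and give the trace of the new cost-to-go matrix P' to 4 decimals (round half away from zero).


14.6549

BᵀP = [9.0000 1.5000; -14.2500 -2.5000]
S = R + BᵀPB = [2 0; 0 2] + [18.0000 -28.5000; -28.5000 45.2500] = [20.0000 -28.5000; -28.5000 47.2500]
BᵀPA = [24.0000 -12.0000; -37.7500 19.2500]
K = S⁻¹·BᵀPA = [0.4379 -0.1384; -0.5348 0.3239]
A−BK = [0.5198 0.2486; -2.5348 -1.6761]
AᵀP(A−BK) = [1.8013 0.0499; 0.0499 0.6036]
P' = Q + AᵀP(A−BK) = [5.0513 4.5499; 4.5499 9.6036]
tr(P') = 14.6549


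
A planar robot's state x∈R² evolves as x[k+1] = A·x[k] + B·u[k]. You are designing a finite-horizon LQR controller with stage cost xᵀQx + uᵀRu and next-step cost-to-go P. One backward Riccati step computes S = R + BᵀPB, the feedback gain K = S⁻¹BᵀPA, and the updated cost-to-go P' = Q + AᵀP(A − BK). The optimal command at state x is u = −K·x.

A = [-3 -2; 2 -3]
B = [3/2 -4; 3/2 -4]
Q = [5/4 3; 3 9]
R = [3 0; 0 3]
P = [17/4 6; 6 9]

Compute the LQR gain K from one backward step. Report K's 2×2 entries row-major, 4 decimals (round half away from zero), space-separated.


-0.0024 -0.2118 0.0065 0.5649

BᵀP = [15.3750 22.5000; -41.0000 -60.0000]
S = R + BᵀPB = [3 0; 0 3] + [56.8125 -151.5000; -151.5000 404.0000] = [59.8125 -151.5000; -151.5000 407.0000]
BᵀPA = [-1.1250 -98.2500; 3.0000 262.0000]
K = S⁻¹·BᵀPA = [-0.0024 -0.2118; 0.0065 0.5649]
A−BK = [-2.9705 0.5773; 2.0295 -0.4227]
AᵀP(A−BK) = [2.2279 -0.4330; -0.4330 1.1881]
P' = Q + AᵀP(A−BK) = [3.4779 2.5670; 2.5670 10.1881]
tr(P') = 13.6660


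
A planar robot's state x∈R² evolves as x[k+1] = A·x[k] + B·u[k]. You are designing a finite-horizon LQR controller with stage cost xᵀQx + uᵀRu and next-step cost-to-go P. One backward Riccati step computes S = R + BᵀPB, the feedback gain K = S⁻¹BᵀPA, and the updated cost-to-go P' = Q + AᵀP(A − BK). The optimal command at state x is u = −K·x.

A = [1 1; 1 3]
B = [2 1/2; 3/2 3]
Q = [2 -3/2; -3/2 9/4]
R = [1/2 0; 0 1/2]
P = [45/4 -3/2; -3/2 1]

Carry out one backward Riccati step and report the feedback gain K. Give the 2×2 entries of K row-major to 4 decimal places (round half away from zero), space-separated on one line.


0.4703 0.2905 0.0934 0.7988

BᵀP = [20.2500 -1.5000; 1.1250 2.2500]
S = R + BᵀPB = [1/2 0; 0 1/2] + [38.2500 5.6250; 5.6250 7.3125] = [38.7500 5.6250; 5.6250 7.8125]
BᵀPA = [18.7500 15.7500; 3.3750 7.8750]
K = S⁻¹·BᵀPA = [0.4703 0.2905; 0.0934 0.7988]
A−BK = [0.0127 0.0196; 0.0144 0.1677]
AᵀP(A−BK) = [0.1164 0.1072; 0.1072 0.3839]
P' = Q + AᵀP(A−BK) = [2.1164 -1.3928; -1.3928 2.6339]
tr(P') = 4.7503


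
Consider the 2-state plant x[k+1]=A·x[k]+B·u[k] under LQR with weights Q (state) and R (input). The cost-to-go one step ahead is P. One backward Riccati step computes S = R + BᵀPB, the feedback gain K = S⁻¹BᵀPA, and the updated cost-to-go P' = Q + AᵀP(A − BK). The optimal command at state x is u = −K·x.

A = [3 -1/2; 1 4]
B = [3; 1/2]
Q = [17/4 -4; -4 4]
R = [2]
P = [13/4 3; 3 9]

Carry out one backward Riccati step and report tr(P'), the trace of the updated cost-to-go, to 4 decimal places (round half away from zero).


89.7195

BᵀP = [11.2500 13.5000]
S = R + BᵀPB = [2] + [40.5000] = [42.5000]
BᵀPA = [47.2500 48.3750]
K = S⁻¹·BᵀPA = [1.1118 1.1382]
A−BK = [-0.3353 -3.9147; 0.4441 3.4309]
AᵀP(A−BK) = [3.7191 11.8434; 11.8434 77.7504]
P' = Q + AᵀP(A−BK) = [7.9691 7.8434; 7.8434 81.7504]
tr(P') = 89.7195
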